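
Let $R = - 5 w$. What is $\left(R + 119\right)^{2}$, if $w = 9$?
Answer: $5476$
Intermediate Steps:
$R = -45$ ($R = \left(-5\right) 9 = -45$)
$\left(R + 119\right)^{2} = \left(-45 + 119\right)^{2} = 74^{2} = 5476$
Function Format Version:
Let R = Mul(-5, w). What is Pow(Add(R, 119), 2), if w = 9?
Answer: 5476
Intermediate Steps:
R = -45 (R = Mul(-5, 9) = -45)
Pow(Add(R, 119), 2) = Pow(Add(-45, 119), 2) = Pow(74, 2) = 5476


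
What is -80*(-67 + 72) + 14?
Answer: -386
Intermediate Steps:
-80*(-67 + 72) + 14 = -80*5 + 14 = -400 + 14 = -386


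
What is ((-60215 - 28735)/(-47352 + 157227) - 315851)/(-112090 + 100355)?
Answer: 462722901/17191775 ≈ 26.915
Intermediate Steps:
((-60215 - 28735)/(-47352 + 157227) - 315851)/(-112090 + 100355) = (-88950/109875 - 315851)/(-11735) = (-88950*1/109875 - 315851)*(-1/11735) = (-1186/1465 - 315851)*(-1/11735) = -462722901/1465*(-1/11735) = 462722901/17191775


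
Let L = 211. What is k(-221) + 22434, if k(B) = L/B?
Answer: 4957703/221 ≈ 22433.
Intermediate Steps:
k(B) = 211/B
k(-221) + 22434 = 211/(-221) + 22434 = 211*(-1/221) + 22434 = -211/221 + 22434 = 4957703/221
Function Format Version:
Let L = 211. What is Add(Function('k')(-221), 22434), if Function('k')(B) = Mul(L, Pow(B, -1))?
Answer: Rational(4957703, 221) ≈ 22433.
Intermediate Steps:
Function('k')(B) = Mul(211, Pow(B, -1))
Add(Function('k')(-221), 22434) = Add(Mul(211, Pow(-221, -1)), 22434) = Add(Mul(211, Rational(-1, 221)), 22434) = Add(Rational(-211, 221), 22434) = Rational(4957703, 221)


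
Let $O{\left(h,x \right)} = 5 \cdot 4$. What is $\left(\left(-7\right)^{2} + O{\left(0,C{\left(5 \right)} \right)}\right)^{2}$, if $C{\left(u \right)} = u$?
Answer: $4761$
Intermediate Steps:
$O{\left(h,x \right)} = 20$
$\left(\left(-7\right)^{2} + O{\left(0,C{\left(5 \right)} \right)}\right)^{2} = \left(\left(-7\right)^{2} + 20\right)^{2} = \left(49 + 20\right)^{2} = 69^{2} = 4761$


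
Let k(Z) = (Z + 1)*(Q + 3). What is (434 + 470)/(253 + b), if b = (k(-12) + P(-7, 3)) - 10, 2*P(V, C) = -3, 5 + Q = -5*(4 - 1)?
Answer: 1808/857 ≈ 2.1097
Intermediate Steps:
Q = -20 (Q = -5 - 5*(4 - 1) = -5 - 5*3 = -5 - 15 = -20)
P(V, C) = -3/2 (P(V, C) = (½)*(-3) = -3/2)
k(Z) = -17 - 17*Z (k(Z) = (Z + 1)*(-20 + 3) = (1 + Z)*(-17) = -17 - 17*Z)
b = 351/2 (b = ((-17 - 17*(-12)) - 3/2) - 10 = ((-17 + 204) - 3/2) - 10 = (187 - 3/2) - 10 = 371/2 - 10 = 351/2 ≈ 175.50)
(434 + 470)/(253 + b) = (434 + 470)/(253 + 351/2) = 904/(857/2) = 904*(2/857) = 1808/857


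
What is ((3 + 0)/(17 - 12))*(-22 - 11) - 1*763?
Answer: -3914/5 ≈ -782.80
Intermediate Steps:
((3 + 0)/(17 - 12))*(-22 - 11) - 1*763 = (3/5)*(-33) - 763 = (3*(⅕))*(-33) - 763 = (⅗)*(-33) - 763 = -99/5 - 763 = -3914/5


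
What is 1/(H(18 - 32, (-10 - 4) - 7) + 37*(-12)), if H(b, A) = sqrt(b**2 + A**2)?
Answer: -444/196499 - 7*sqrt(13)/196499 ≈ -0.0023880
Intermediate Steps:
H(b, A) = sqrt(A**2 + b**2)
1/(H(18 - 32, (-10 - 4) - 7) + 37*(-12)) = 1/(sqrt(((-10 - 4) - 7)**2 + (18 - 32)**2) + 37*(-12)) = 1/(sqrt((-14 - 7)**2 + (-14)**2) - 444) = 1/(sqrt((-21)**2 + 196) - 444) = 1/(sqrt(441 + 196) - 444) = 1/(sqrt(637) - 444) = 1/(7*sqrt(13) - 444) = 1/(-444 + 7*sqrt(13))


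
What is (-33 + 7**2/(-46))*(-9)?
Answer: 14103/46 ≈ 306.59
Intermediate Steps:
(-33 + 7**2/(-46))*(-9) = (-33 + 49*(-1/46))*(-9) = (-33 - 49/46)*(-9) = -1567/46*(-9) = 14103/46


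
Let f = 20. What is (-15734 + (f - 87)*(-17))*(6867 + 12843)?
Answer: -287667450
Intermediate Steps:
(-15734 + (f - 87)*(-17))*(6867 + 12843) = (-15734 + (20 - 87)*(-17))*(6867 + 12843) = (-15734 - 67*(-17))*19710 = (-15734 + 1139)*19710 = -14595*19710 = -287667450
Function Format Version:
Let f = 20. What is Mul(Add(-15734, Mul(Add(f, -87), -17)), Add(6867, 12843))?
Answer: -287667450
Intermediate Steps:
Mul(Add(-15734, Mul(Add(f, -87), -17)), Add(6867, 12843)) = Mul(Add(-15734, Mul(Add(20, -87), -17)), Add(6867, 12843)) = Mul(Add(-15734, Mul(-67, -17)), 19710) = Mul(Add(-15734, 1139), 19710) = Mul(-14595, 19710) = -287667450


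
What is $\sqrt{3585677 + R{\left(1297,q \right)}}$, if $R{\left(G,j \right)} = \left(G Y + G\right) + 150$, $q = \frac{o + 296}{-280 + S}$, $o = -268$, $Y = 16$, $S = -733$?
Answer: $34 \sqrt{3121} \approx 1899.4$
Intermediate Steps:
$q = - \frac{28}{1013}$ ($q = \frac{-268 + 296}{-280 - 733} = \frac{28}{-1013} = 28 \left(- \frac{1}{1013}\right) = - \frac{28}{1013} \approx -0.027641$)
$R{\left(G,j \right)} = 150 + 17 G$ ($R{\left(G,j \right)} = \left(G 16 + G\right) + 150 = \left(16 G + G\right) + 150 = 17 G + 150 = 150 + 17 G$)
$\sqrt{3585677 + R{\left(1297,q \right)}} = \sqrt{3585677 + \left(150 + 17 \cdot 1297\right)} = \sqrt{3585677 + \left(150 + 22049\right)} = \sqrt{3585677 + 22199} = \sqrt{3607876} = 34 \sqrt{3121}$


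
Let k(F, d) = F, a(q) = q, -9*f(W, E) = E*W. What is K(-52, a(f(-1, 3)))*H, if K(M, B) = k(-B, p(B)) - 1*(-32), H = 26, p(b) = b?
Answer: 2470/3 ≈ 823.33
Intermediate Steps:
f(W, E) = -E*W/9
K(M, B) = 32 - B (K(M, B) = -B - 1*(-32) = -B + 32 = 32 - B)
K(-52, a(f(-1, 3)))*H = (32 - (-1)*3*(-1)/9)*26 = (32 - 1*⅓)*26 = (32 - ⅓)*26 = (95/3)*26 = 2470/3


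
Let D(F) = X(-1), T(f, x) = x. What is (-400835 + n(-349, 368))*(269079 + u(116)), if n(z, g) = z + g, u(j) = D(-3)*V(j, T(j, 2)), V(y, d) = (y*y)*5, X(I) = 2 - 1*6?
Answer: 16433456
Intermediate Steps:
X(I) = -4 (X(I) = 2 - 6 = -4)
D(F) = -4
V(y, d) = 5*y² (V(y, d) = y²*5 = 5*y²)
u(j) = -20*j²
n(z, g) = g + z
(-400835 + n(-349, 368))*(269079 + u(116)) = (-400835 + (368 - 349))*(269079 - 20*116²) = (-400835 + 19)*(269079 - 20*13456) = -400816*(269079 - 269120) = -400816*(-41) = 16433456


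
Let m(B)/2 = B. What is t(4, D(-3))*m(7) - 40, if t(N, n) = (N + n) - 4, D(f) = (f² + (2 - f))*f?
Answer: -628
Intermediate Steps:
m(B) = 2*B
D(f) = f*(2 + f² - f) (D(f) = (2 + f² - f)*f = f*(2 + f² - f))
t(N, n) = -4 + N + n
t(4, D(-3))*m(7) - 40 = (-4 + 4 - 3*(2 + (-3)² - 1*(-3)))*(2*7) - 40 = (-4 + 4 - 3*(2 + 9 + 3))*14 - 40 = (-4 + 4 - 3*14)*14 - 40 = (-4 + 4 - 42)*14 - 40 = -42*14 - 40 = -588 - 40 = -628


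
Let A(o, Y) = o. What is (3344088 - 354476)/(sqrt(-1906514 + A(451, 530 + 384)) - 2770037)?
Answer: -2070333963911/1918276721858 - 747403*I*sqrt(1906063)/1918276721858 ≈ -1.0793 - 0.00053791*I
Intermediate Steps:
(3344088 - 354476)/(sqrt(-1906514 + A(451, 530 + 384)) - 2770037) = (3344088 - 354476)/(sqrt(-1906514 + 451) - 2770037) = 2989612/(sqrt(-1906063) - 2770037) = 2989612/(I*sqrt(1906063) - 2770037) = 2989612/(-2770037 + I*sqrt(1906063))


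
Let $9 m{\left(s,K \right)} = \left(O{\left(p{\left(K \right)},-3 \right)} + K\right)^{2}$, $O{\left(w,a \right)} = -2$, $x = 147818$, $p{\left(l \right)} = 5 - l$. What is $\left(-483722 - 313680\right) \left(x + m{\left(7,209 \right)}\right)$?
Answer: $-121666799758$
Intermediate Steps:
$m{\left(s,K \right)} = \frac{\left(-2 + K\right)^{2}}{9}$
$\left(-483722 - 313680\right) \left(x + m{\left(7,209 \right)}\right) = \left(-483722 - 313680\right) \left(147818 + \frac{\left(-2 + 209\right)^{2}}{9}\right) = - 797402 \left(147818 + \frac{207^{2}}{9}\right) = - 797402 \left(147818 + \frac{1}{9} \cdot 42849\right) = - 797402 \left(147818 + 4761\right) = \left(-797402\right) 152579 = -121666799758$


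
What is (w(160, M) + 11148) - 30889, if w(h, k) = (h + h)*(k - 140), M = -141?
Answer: -109661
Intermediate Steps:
w(h, k) = 2*h*(-140 + k) (w(h, k) = (2*h)*(-140 + k) = 2*h*(-140 + k))
(w(160, M) + 11148) - 30889 = (2*160*(-140 - 141) + 11148) - 30889 = (2*160*(-281) + 11148) - 30889 = (-89920 + 11148) - 30889 = -78772 - 30889 = -109661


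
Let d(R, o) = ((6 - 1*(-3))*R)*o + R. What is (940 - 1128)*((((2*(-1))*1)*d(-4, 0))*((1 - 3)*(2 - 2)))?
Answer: 0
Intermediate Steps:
d(R, o) = R + 9*R*o (d(R, o) = ((6 + 3)*R)*o + R = (9*R)*o + R = 9*R*o + R = R + 9*R*o)
(940 - 1128)*((((2*(-1))*1)*d(-4, 0))*((1 - 3)*(2 - 2))) = (940 - 1128)*((((2*(-1))*1)*(-4*(1 + 9*0)))*((1 - 3)*(2 - 2))) = -188*(-2*1)*(-4*(1 + 0))*(-2*0) = -188*(-(-8))*0 = -188*(-2*(-4))*0 = -1504*0 = -188*0 = 0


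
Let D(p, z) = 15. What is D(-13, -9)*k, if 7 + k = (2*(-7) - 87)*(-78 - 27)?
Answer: 158970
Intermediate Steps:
k = 10598 (k = -7 + (2*(-7) - 87)*(-78 - 27) = -7 + (-14 - 87)*(-105) = -7 - 101*(-105) = -7 + 10605 = 10598)
D(-13, -9)*k = 15*10598 = 158970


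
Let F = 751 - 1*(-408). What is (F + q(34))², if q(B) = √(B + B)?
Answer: 1343349 + 4636*√17 ≈ 1.3625e+6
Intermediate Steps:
q(B) = √2*√B (q(B) = √(2*B) = √2*√B)
F = 1159 (F = 751 + 408 = 1159)
(F + q(34))² = (1159 + √2*√34)² = (1159 + 2*√17)²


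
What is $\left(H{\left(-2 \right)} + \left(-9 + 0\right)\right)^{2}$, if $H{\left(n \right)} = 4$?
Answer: $25$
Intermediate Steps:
$\left(H{\left(-2 \right)} + \left(-9 + 0\right)\right)^{2} = \left(4 + \left(-9 + 0\right)\right)^{2} = \left(4 - 9\right)^{2} = \left(-5\right)^{2} = 25$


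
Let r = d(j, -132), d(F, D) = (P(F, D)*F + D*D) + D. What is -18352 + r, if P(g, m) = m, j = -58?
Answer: 6596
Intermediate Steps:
d(F, D) = D + D² + D*F (d(F, D) = (D*F + D*D) + D = (D*F + D²) + D = (D² + D*F) + D = D + D² + D*F)
r = 24948 (r = -132*(1 - 132 - 58) = -132*(-189) = 24948)
-18352 + r = -18352 + 24948 = 6596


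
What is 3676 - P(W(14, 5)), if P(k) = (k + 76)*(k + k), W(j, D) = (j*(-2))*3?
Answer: 2332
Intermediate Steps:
W(j, D) = -6*j (W(j, D) = -2*j*3 = -6*j)
P(k) = 2*k*(76 + k) (P(k) = (76 + k)*(2*k) = 2*k*(76 + k))
3676 - P(W(14, 5)) = 3676 - 2*(-6*14)*(76 - 6*14) = 3676 - 2*(-84)*(76 - 84) = 3676 - 2*(-84)*(-8) = 3676 - 1*1344 = 3676 - 1344 = 2332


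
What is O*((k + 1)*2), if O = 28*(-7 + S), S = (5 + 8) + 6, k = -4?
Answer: -2016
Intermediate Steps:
S = 19 (S = 13 + 6 = 19)
O = 336 (O = 28*(-7 + 19) = 28*12 = 336)
O*((k + 1)*2) = 336*((-4 + 1)*2) = 336*(-3*2) = 336*(-6) = -2016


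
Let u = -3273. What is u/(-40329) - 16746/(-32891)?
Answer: 261000559/442153713 ≈ 0.59029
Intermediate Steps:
u/(-40329) - 16746/(-32891) = -3273/(-40329) - 16746/(-32891) = -3273*(-1/40329) - 16746*(-1/32891) = 1091/13443 + 16746/32891 = 261000559/442153713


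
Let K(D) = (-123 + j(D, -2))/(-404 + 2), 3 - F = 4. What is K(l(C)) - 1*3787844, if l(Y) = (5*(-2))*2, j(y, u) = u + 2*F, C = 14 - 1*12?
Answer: -1522713161/402 ≈ -3.7878e+6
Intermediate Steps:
F = -1 (F = 3 - 1*4 = 3 - 4 = -1)
C = 2 (C = 14 - 12 = 2)
j(y, u) = -2 + u (j(y, u) = u + 2*(-1) = u - 2 = -2 + u)
l(Y) = -20 (l(Y) = -10*2 = -20)
K(D) = 127/402 (K(D) = (-123 + (-2 - 2))/(-404 + 2) = (-123 - 4)/(-402) = -127*(-1/402) = 127/402)
K(l(C)) - 1*3787844 = 127/402 - 1*3787844 = 127/402 - 3787844 = -1522713161/402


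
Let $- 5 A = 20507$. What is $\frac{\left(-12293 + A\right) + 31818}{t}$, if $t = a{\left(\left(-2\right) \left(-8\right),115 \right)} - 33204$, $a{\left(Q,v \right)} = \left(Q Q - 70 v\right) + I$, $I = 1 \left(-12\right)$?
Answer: $- \frac{12853}{34175} \approx -0.37609$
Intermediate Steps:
$I = -12$
$A = - \frac{20507}{5}$ ($A = \left(- \frac{1}{5}\right) 20507 = - \frac{20507}{5} \approx -4101.4$)
$a{\left(Q,v \right)} = -12 + Q^{2} - 70 v$ ($a{\left(Q,v \right)} = \left(Q Q - 70 v\right) - 12 = \left(Q^{2} - 70 v\right) - 12 = -12 + Q^{2} - 70 v$)
$t = -41010$ ($t = \left(-12 + \left(\left(-2\right) \left(-8\right)\right)^{2} - 8050\right) - 33204 = \left(-12 + 16^{2} - 8050\right) - 33204 = \left(-12 + 256 - 8050\right) - 33204 = -7806 - 33204 = -41010$)
$\frac{\left(-12293 + A\right) + 31818}{t} = \frac{\left(-12293 - \frac{20507}{5}\right) + 31818}{-41010} = \left(- \frac{81972}{5} + 31818\right) \left(- \frac{1}{41010}\right) = \frac{77118}{5} \left(- \frac{1}{41010}\right) = - \frac{12853}{34175}$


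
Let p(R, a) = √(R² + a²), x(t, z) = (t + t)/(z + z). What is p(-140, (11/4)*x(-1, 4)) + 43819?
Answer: 43819 + √5017721/16 ≈ 43959.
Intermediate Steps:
x(t, z) = t/z (x(t, z) = (2*t)/((2*z)) = (2*t)*(1/(2*z)) = t/z)
p(-140, (11/4)*x(-1, 4)) + 43819 = √((-140)² + ((11/4)*(-1/4))²) + 43819 = √(19600 + ((11*(¼))*(-1*¼))²) + 43819 = √(19600 + ((11/4)*(-¼))²) + 43819 = √(19600 + (-11/16)²) + 43819 = √(19600 + 121/256) + 43819 = √(5017721/256) + 43819 = √5017721/16 + 43819 = 43819 + √5017721/16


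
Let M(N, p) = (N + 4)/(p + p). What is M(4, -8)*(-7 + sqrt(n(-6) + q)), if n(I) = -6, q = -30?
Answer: 7/2 - 3*I ≈ 3.5 - 3.0*I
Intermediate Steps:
M(N, p) = (4 + N)/(2*p) (M(N, p) = (4 + N)/((2*p)) = (4 + N)*(1/(2*p)) = (4 + N)/(2*p))
M(4, -8)*(-7 + sqrt(n(-6) + q)) = ((1/2)*(4 + 4)/(-8))*(-7 + sqrt(-6 - 30)) = ((1/2)*(-1/8)*8)*(-7 + sqrt(-36)) = -(-7 + 6*I)/2 = 7/2 - 3*I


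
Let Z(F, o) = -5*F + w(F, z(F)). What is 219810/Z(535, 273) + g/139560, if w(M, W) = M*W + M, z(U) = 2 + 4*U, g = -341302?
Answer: -17985739153/7981645740 ≈ -2.2534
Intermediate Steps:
w(M, W) = M + M*W
Z(F, o) = -5*F + F*(3 + 4*F) (Z(F, o) = -5*F + F*(1 + (2 + 4*F)) = -5*F + F*(3 + 4*F))
219810/Z(535, 273) + g/139560 = 219810/((2*535*(-1 + 2*535))) - 341302/139560 = 219810/((2*535*(-1 + 1070))) - 341302*1/139560 = 219810/((2*535*1069)) - 170651/69780 = 219810/1143830 - 170651/69780 = 219810*(1/1143830) - 170651/69780 = 21981/114383 - 170651/69780 = -17985739153/7981645740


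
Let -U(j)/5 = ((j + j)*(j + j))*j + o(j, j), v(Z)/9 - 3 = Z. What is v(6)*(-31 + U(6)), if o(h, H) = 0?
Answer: -352431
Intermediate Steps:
v(Z) = 27 + 9*Z
U(j) = -20*j**3 (U(j) = -5*(((j + j)*(j + j))*j + 0) = -5*(((2*j)*(2*j))*j + 0) = -5*((4*j**2)*j + 0) = -5*(4*j**3 + 0) = -20*j**3)
v(6)*(-31 + U(6)) = (27 + 9*6)*(-31 - 20*6**3) = (27 + 54)*(-31 - 20*216) = 81*(-31 - 4320) = 81*(-4351) = -352431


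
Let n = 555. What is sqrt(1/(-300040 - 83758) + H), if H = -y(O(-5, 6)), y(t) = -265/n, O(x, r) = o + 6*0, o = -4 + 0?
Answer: sqrt(866566494186774)/42601578 ≈ 0.69100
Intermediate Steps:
o = -4
O(x, r) = -4 (O(x, r) = -4 + 6*0 = -4 + 0 = -4)
y(t) = -53/111 (y(t) = -265/555 = -265*1/555 = -53/111)
H = 53/111 (H = -1*(-53/111) = 53/111 ≈ 0.47748)
sqrt(1/(-300040 - 83758) + H) = sqrt(1/(-300040 - 83758) + 53/111) = sqrt(1/(-383798) + 53/111) = sqrt(-1/383798 + 53/111) = sqrt(20341183/42601578) = sqrt(866566494186774)/42601578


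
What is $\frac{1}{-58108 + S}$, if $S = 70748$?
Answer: $\frac{1}{12640} \approx 7.9114 \cdot 10^{-5}$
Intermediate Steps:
$\frac{1}{-58108 + S} = \frac{1}{-58108 + 70748} = \frac{1}{12640}$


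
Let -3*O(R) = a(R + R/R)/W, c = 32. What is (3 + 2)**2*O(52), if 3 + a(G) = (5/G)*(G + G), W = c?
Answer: -175/96 ≈ -1.8229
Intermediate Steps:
W = 32
a(G) = 7 (a(G) = -3 + (5/G)*(G + G) = -3 + (5/G)*(2*G) = -3 + 10 = 7)
O(R) = -7/96 (O(R) = -7/(3*32) = -1/3*7/32 = -7/96)
(3 + 2)**2*O(52) = (3 + 2)**2*(-7/96) = 5**2*(-7/96) = 25*(-7/96) = -175/96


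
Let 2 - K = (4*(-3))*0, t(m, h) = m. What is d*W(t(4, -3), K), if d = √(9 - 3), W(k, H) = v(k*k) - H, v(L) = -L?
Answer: -18*√6 ≈ -44.091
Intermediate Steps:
K = 2 (K = 2 - 4*(-3)*0 = 2 - (-12)*0 = 2 - 1*0 = 2 + 0 = 2)
W(k, H) = -H - k² (W(k, H) = -k*k - H = -k² - H = -H - k²)
d = √6 ≈ 2.4495
d*W(t(4, -3), K) = √6*(-1*2 - 1*4²) = √6*(-2 - 1*16) = √6*(-2 - 16) = √6*(-18) = -18*√6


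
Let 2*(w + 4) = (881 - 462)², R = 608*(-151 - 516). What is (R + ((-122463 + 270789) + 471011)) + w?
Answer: 603155/2 ≈ 3.0158e+5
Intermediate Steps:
R = -405536 (R = 608*(-667) = -405536)
w = 175553/2 (w = -4 + (881 - 462)²/2 = -4 + (½)*419² = -4 + (½)*175561 = -4 + 175561/2 = 175553/2 ≈ 87777.)
(R + ((-122463 + 270789) + 471011)) + w = (-405536 + ((-122463 + 270789) + 471011)) + 175553/2 = (-405536 + (148326 + 471011)) + 175553/2 = (-405536 + 619337) + 175553/2 = 213801 + 175553/2 = 603155/2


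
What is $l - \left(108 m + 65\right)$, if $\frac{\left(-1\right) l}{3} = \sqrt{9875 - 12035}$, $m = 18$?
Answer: $-2009 - 36 i \sqrt{15} \approx -2009.0 - 139.43 i$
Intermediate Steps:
$l = - 36 i \sqrt{15}$ ($l = - 3 \sqrt{9875 - 12035} = - 3 \sqrt{-2160} = - 3 \cdot 12 i \sqrt{15} = - 36 i \sqrt{15} \approx - 139.43 i$)
$l - \left(108 m + 65\right) = - 36 i \sqrt{15} - \left(108 \cdot 18 + 65\right) = - 36 i \sqrt{15} - \left(1944 + 65\right) = - 36 i \sqrt{15} - 2009 = -2009 - 36 i \sqrt{15}$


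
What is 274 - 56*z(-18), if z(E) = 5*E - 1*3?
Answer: 5482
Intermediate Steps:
z(E) = -3 + 5*E (z(E) = 5*E - 3 = -3 + 5*E)
274 - 56*z(-18) = 274 - 56*(-3 + 5*(-18)) = 274 - 56*(-3 - 90) = 274 - 56*(-93) = 274 + 5208 = 5482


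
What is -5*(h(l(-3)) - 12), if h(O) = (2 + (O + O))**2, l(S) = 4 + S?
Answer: -20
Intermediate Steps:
h(O) = (2 + 2*O)**2
-5*(h(l(-3)) - 12) = -5*(4*(1 + (4 - 3))**2 - 12) = -5*(4*(1 + 1)**2 - 12) = -5*(4*2**2 - 12) = -5*(4*4 - 12) = -5*(16 - 12) = -5*4 = -20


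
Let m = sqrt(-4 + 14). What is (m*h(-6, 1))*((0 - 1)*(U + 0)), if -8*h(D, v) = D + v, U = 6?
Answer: -15*sqrt(10)/4 ≈ -11.859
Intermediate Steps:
h(D, v) = -D/8 - v/8 (h(D, v) = -(D + v)/8 = -D/8 - v/8)
m = sqrt(10) ≈ 3.1623
(m*h(-6, 1))*((0 - 1)*(U + 0)) = (sqrt(10)*(-1/8*(-6) - 1/8*1))*((0 - 1)*(6 + 0)) = (sqrt(10)*(3/4 - 1/8))*(-1*6) = (sqrt(10)*(5/8))*(-6) = (5*sqrt(10)/8)*(-6) = -15*sqrt(10)/4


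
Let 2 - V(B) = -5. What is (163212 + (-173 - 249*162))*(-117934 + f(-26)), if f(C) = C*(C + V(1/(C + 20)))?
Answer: -14410005440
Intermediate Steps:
V(B) = 7 (V(B) = 2 - 1*(-5) = 2 + 5 = 7)
f(C) = C*(7 + C) (f(C) = C*(C + 7) = C*(7 + C))
(163212 + (-173 - 249*162))*(-117934 + f(-26)) = (163212 + (-173 - 249*162))*(-117934 - 26*(7 - 26)) = (163212 + (-173 - 40338))*(-117934 - 26*(-19)) = (163212 - 40511)*(-117934 + 494) = 122701*(-117440) = -14410005440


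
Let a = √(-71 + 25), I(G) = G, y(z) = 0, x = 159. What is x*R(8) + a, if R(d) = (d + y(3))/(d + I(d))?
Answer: 159/2 + I*√46 ≈ 79.5 + 6.7823*I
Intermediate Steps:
R(d) = ½ (R(d) = (d + 0)/(d + d) = d/((2*d)) = d*(1/(2*d)) = ½)
a = I*√46 (a = √(-46) = I*√46 ≈ 6.7823*I)
x*R(8) + a = 159*(½) + I*√46 = 159/2 + I*√46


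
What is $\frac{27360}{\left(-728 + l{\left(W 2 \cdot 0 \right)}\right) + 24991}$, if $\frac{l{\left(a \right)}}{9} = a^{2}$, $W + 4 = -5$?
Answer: $\frac{1440}{1277} \approx 1.1276$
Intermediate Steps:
$W = -9$ ($W = -4 - 5 = -9$)
$l{\left(a \right)} = 9 a^{2}$
$\frac{27360}{\left(-728 + l{\left(W 2 \cdot 0 \right)}\right) + 24991} = \frac{27360}{\left(-728 + 9 \left(\left(-9\right) 2 \cdot 0\right)^{2}\right) + 24991} = \frac{27360}{\left(-728 + 9 \left(\left(-18\right) 0\right)^{2}\right) + 24991} = \frac{27360}{\left(-728 + 9 \cdot 0^{2}\right) + 24991} = \frac{27360}{\left(-728 + 9 \cdot 0\right) + 24991} = \frac{27360}{\left(-728 + 0\right) + 24991} = \frac{27360}{-728 + 24991} = \frac{27360}{24263} = 27360 \cdot \frac{1}{24263} = \frac{1440}{1277}$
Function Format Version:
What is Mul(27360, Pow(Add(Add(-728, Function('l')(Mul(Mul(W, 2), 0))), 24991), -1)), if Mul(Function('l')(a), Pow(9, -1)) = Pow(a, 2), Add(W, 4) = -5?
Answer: Rational(1440, 1277) ≈ 1.1276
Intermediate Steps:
W = -9 (W = Add(-4, -5) = -9)
Function('l')(a) = Mul(9, Pow(a, 2))
Mul(27360, Pow(Add(Add(-728, Function('l')(Mul(Mul(W, 2), 0))), 24991), -1)) = Mul(27360, Pow(Add(Add(-728, Mul(9, Pow(Mul(Mul(-9, 2), 0), 2))), 24991), -1)) = Mul(27360, Pow(Add(Add(-728, Mul(9, Pow(Mul(-18, 0), 2))), 24991), -1)) = Mul(27360, Pow(Add(Add(-728, Mul(9, Pow(0, 2))), 24991), -1)) = Mul(27360, Pow(Add(Add(-728, Mul(9, 0)), 24991), -1)) = Mul(27360, Pow(Add(Add(-728, 0), 24991), -1)) = Mul(27360, Pow(Add(-728, 24991), -1)) = Mul(27360, Pow(24263, -1)) = Mul(27360, Rational(1, 24263)) = Rational(1440, 1277)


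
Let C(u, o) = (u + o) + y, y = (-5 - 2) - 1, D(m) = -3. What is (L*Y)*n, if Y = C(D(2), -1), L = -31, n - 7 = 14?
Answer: 7812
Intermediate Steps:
n = 21 (n = 7 + 14 = 21)
y = -8 (y = -7 - 1 = -8)
C(u, o) = -8 + o + u (C(u, o) = (u + o) - 8 = (o + u) - 8 = -8 + o + u)
Y = -12 (Y = -8 - 1 - 3 = -12)
(L*Y)*n = -31*(-12)*21 = 372*21 = 7812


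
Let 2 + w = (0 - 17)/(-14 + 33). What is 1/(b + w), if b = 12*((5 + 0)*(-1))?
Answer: -19/1195 ≈ -0.015900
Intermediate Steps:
b = -60 (b = 12*(5*(-1)) = 12*(-5) = -60)
w = -55/19 (w = -2 + (0 - 17)/(-14 + 33) = -2 - 17/19 = -55/19 ≈ -2.8947)
1/(b + w) = 1/(-60 - 55/19) = 1/(-1195/19) = -19/1195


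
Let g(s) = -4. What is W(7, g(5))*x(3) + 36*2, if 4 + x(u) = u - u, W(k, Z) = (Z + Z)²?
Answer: -184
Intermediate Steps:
W(k, Z) = 4*Z² (W(k, Z) = (2*Z)² = 4*Z²)
x(u) = -4 (x(u) = -4 + (u - u) = -4 + 0 = -4)
W(7, g(5))*x(3) + 36*2 = (4*(-4)²)*(-4) + 36*2 = (4*16)*(-4) + 72 = 64*(-4) + 72 = -256 + 72 = -184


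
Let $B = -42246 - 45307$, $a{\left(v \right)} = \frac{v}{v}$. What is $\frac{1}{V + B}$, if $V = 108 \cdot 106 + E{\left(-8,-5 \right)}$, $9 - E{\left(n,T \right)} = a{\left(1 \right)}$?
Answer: $- \frac{1}{76097} \approx -1.3141 \cdot 10^{-5}$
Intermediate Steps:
$a{\left(v \right)} = 1$
$E{\left(n,T \right)} = 8$ ($E{\left(n,T \right)} = 9 - 1 = 8$)
$B = -87553$ ($B = -42246 - 45307 = -87553$)
$V = 11456$ ($V = 108 \cdot 106 + 8 = 11448 + 8 = 11456$)
$\frac{1}{V + B} = \frac{1}{11456 - 87553} = \frac{1}{-76097} = - \frac{1}{76097}$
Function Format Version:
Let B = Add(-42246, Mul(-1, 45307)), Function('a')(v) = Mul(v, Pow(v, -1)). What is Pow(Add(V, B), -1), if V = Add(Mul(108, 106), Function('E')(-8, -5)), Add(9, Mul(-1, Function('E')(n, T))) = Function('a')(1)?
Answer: Rational(-1, 76097) ≈ -1.3141e-5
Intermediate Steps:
Function('a')(v) = 1
Function('E')(n, T) = 8 (Function('E')(n, T) = Add(9, Mul(-1, 1)) = Add(9, -1) = 8)
B = -87553 (B = Add(-42246, -45307) = -87553)
V = 11456 (V = Add(Mul(108, 106), 8) = Add(11448, 8) = 11456)
Pow(Add(V, B), -1) = Pow(Add(11456, -87553), -1) = Pow(-76097, -1) = Rational(-1, 76097)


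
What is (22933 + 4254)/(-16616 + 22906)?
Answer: 27187/6290 ≈ 4.3223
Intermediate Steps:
(22933 + 4254)/(-16616 + 22906) = 27187/6290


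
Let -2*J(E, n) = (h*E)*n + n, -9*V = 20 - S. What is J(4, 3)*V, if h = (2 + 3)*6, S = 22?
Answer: -121/3 ≈ -40.333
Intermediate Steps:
V = 2/9 (V = -(20 - 1*22)/9 = -(20 - 22)/9 = -⅑*(-2) = 2/9 ≈ 0.22222)
h = 30 (h = 5*6 = 30)
J(E, n) = -n/2 - 15*E*n (J(E, n) = -((30*E)*n + n)/2 = -(30*E*n + n)/2 = -(n + 30*E*n)/2 = -n/2 - 15*E*n)
J(4, 3)*V = -½*3*(1 + 30*4)*(2/9) = -½*3*(1 + 120)*(2/9) = -½*3*121*(2/9) = -363/2*2/9 = -121/3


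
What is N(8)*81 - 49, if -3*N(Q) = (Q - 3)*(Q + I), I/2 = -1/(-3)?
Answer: -1219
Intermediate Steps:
I = ⅔ (I = 2*(-1/(-3)) = 2*(-1*(-⅓)) = 2*(⅓) = ⅔ ≈ 0.66667)
N(Q) = -(-3 + Q)*(⅔ + Q)/3 (N(Q) = -(Q - 3)*(Q + ⅔)/3 = -(-3 + Q)*(⅔ + Q)/3)
N(8)*81 - 49 = (⅔ - ⅓*8² + (7/9)*8)*81 - 49 = (⅔ - ⅓*64 + 56/9)*81 - 49 = (⅔ - 64/3 + 56/9)*81 - 49 = -130/9*81 - 49 = -1170 - 49 = -1219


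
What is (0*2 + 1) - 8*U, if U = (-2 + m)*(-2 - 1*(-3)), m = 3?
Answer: -7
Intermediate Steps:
U = 1 (U = (-2 + 3)*(-2 - 1*(-3)) = 1*(-2 + 3) = 1*1 = 1)
(0*2 + 1) - 8*U = (0*2 + 1) - 8*1 = (0 + 1) - 8 = 1 - 8 = -7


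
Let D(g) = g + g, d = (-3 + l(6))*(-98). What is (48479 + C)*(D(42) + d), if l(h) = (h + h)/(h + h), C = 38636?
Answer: 24392200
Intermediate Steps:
l(h) = 1 (l(h) = (2*h)/((2*h)) = (2*h)*(1/(2*h)) = 1)
d = 196 (d = (-3 + 1)*(-98) = -2*(-98) = 196)
D(g) = 2*g
(48479 + C)*(D(42) + d) = (48479 + 38636)*(2*42 + 196) = 87115*(84 + 196) = 87115*280 = 24392200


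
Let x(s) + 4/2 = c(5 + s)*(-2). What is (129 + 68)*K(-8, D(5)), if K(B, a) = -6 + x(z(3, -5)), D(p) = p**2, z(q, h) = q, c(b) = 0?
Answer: -1576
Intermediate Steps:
x(s) = -2 (x(s) = -2 + 0*(-2) = -2 + 0 = -2)
K(B, a) = -8 (K(B, a) = -6 - 2 = -8)
(129 + 68)*K(-8, D(5)) = (129 + 68)*(-8) = 197*(-8) = -1576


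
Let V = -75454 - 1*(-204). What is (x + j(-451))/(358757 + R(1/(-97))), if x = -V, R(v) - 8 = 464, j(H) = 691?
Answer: 75941/359229 ≈ 0.21140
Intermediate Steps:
R(v) = 472 (R(v) = 8 + 464 = 472)
V = -75250 (V = -75454 + 204 = -75250)
x = 75250 (x = -1*(-75250) = 75250)
(x + j(-451))/(358757 + R(1/(-97))) = (75250 + 691)/(358757 + 472) = 75941/359229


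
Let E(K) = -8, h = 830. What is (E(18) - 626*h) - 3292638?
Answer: -3812226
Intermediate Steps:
(E(18) - 626*h) - 3292638 = (-8 - 626*830) - 3292638 = (-8 - 519580) - 3292638 = -519588 - 3292638 = -3812226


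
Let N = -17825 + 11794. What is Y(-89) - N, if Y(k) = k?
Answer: 5942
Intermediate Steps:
N = -6031
Y(-89) - N = -89 - 1*(-6031) = -89 + 6031 = 5942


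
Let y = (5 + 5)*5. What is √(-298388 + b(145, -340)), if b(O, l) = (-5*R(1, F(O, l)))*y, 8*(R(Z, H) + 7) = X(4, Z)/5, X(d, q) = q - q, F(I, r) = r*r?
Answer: I*√296638 ≈ 544.64*I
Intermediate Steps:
F(I, r) = r²
y = 50 (y = 10*5 = 50)
X(d, q) = 0
R(Z, H) = -7 (R(Z, H) = -7 + (0/5)/8 = -7 + (0*(⅕))/8 = -7 + (⅛)*0 = -7 + 0 = -7)
b(O, l) = 1750 (b(O, l) = -5*(-7)*50 = 35*50 = 1750)
√(-298388 + b(145, -340)) = √(-298388 + 1750) = √(-296638) = I*√296638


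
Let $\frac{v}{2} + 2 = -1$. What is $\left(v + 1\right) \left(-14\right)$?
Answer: $70$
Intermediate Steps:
$v = -6$ ($v = -4 + 2 \left(-1\right) = -4 - 2 = -6$)
$\left(v + 1\right) \left(-14\right) = \left(-6 + 1\right) \left(-14\right) = \left(-5\right) \left(-14\right) = 70$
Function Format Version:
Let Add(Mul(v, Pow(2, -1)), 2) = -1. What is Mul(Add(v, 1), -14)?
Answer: 70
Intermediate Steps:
v = -6 (v = Add(-4, Mul(2, -1)) = Add(-4, -2) = -6)
Mul(Add(v, 1), -14) = Mul(Add(-6, 1), -14) = Mul(-5, -14) = 70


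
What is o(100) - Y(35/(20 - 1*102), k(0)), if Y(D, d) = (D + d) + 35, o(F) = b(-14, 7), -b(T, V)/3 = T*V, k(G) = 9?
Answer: 20535/82 ≈ 250.43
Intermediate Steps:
b(T, V) = -3*T*V
o(F) = 294 (o(F) = -3*(-14)*7 = 294)
Y(D, d) = 35 + D + d
o(100) - Y(35/(20 - 1*102), k(0)) = 294 - (35 + 35/(20 - 1*102) + 9) = 294 - (35 + 35/(20 - 102) + 9) = 294 - (35 + 35/(-82) + 9) = 294 - (35 + 35*(-1/82) + 9) = 294 - (35 - 35/82 + 9) = 294 - 1*3573/82 = 294 - 3573/82 = 20535/82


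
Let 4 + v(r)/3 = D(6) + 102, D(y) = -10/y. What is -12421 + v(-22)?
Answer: -12132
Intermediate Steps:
v(r) = 289 (v(r) = -12 + 3*(-10/6 + 102) = -12 + 3*(-10*⅙ + 102) = -12 + 3*(-5/3 + 102) = -12 + 3*(301/3) = -12 + 301 = 289)
-12421 + v(-22) = -12421 + 289 = -12132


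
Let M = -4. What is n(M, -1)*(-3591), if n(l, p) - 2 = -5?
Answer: 10773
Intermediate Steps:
n(l, p) = -3 (n(l, p) = 2 - 5 = -3)
n(M, -1)*(-3591) = -3*(-3591) = 10773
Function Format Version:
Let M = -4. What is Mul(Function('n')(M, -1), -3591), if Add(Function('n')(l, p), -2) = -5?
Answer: 10773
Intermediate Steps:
Function('n')(l, p) = -3 (Function('n')(l, p) = Add(2, -5) = -3)
Mul(Function('n')(M, -1), -3591) = Mul(-3, -3591) = 10773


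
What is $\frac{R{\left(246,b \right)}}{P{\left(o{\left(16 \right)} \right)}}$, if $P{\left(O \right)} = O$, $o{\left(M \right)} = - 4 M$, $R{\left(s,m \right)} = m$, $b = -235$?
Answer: $\frac{235}{64} \approx 3.6719$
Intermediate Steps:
$\frac{R{\left(246,b \right)}}{P{\left(o{\left(16 \right)} \right)}} = - \frac{235}{\left(-4\right) 16} = - \frac{235}{-64} = \left(-235\right) \left(- \frac{1}{64}\right) = \frac{235}{64}$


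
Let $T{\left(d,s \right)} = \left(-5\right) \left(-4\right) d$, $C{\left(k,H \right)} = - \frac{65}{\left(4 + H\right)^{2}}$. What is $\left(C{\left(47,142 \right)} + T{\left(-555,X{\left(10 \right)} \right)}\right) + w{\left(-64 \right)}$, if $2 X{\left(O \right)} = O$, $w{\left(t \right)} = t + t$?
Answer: $- \frac{239336113}{21316} \approx -11228.0$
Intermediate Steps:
$C{\left(k,H \right)} = - \frac{65}{\left(4 + H\right)^{2}}$
$w{\left(t \right)} = 2 t$
$X{\left(O \right)} = \frac{O}{2}$
$T{\left(d,s \right)} = 20 d$
$\left(C{\left(47,142 \right)} + T{\left(-555,X{\left(10 \right)} \right)}\right) + w{\left(-64 \right)} = \left(- \frac{65}{\left(4 + 142\right)^{2}} + 20 \left(-555\right)\right) + 2 \left(-64\right) = \left(- \frac{65}{21316} - 11100\right) - 128 = - \frac{236607665}{21316} - 128 = - \frac{239336113}{21316}$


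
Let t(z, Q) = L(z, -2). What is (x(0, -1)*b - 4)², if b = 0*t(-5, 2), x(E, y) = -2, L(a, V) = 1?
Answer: 16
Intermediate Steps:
t(z, Q) = 1
b = 0 (b = 0*1 = 0)
(x(0, -1)*b - 4)² = (-2*0 - 4)² = (0 - 4)² = (-4)² = 16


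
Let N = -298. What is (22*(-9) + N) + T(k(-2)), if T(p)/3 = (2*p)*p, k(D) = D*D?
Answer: -400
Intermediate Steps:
k(D) = D**2
T(p) = 6*p**2 (T(p) = 3*((2*p)*p) = 3*(2*p**2) = 6*p**2)
(22*(-9) + N) + T(k(-2)) = (22*(-9) - 298) + 6*((-2)**2)**2 = (-198 - 298) + 6*4**2 = -496 + 6*16 = -496 + 96 = -400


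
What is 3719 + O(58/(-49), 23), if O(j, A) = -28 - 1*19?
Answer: 3672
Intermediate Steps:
O(j, A) = -47 (O(j, A) = -28 - 19 = -47)
3719 + O(58/(-49), 23) = 3719 - 47 = 3672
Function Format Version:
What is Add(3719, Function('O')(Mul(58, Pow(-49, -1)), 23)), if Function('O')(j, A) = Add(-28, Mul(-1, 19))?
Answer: 3672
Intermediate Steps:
Function('O')(j, A) = -47 (Function('O')(j, A) = Add(-28, -19) = -47)
Add(3719, Function('O')(Mul(58, Pow(-49, -1)), 23)) = Add(3719, -47) = 3672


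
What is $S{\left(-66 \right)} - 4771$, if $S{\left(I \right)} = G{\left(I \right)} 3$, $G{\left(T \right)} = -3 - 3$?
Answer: $-4789$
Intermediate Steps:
$G{\left(T \right)} = -6$ ($G{\left(T \right)} = -3 - 3 = -6$)
$S{\left(I \right)} = -18$ ($S{\left(I \right)} = \left(-6\right) 3 = -18$)
$S{\left(-66 \right)} - 4771 = -18 - 4771 = -4789$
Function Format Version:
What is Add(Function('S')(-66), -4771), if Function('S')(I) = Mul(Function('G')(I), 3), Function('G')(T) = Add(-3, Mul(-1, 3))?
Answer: -4789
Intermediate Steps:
Function('G')(T) = -6 (Function('G')(T) = Add(-3, -3) = -6)
Function('S')(I) = -18 (Function('S')(I) = Mul(-6, 3) = -18)
Add(Function('S')(-66), -4771) = Add(-18, -4771) = -4789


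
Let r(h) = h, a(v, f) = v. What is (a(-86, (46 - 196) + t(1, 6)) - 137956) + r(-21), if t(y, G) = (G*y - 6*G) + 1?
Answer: -138063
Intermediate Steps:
t(y, G) = 1 - 6*G + G*y (t(y, G) = (-6*G + G*y) + 1 = 1 - 6*G + G*y)
(a(-86, (46 - 196) + t(1, 6)) - 137956) + r(-21) = (-86 - 137956) - 21 = -138042 - 21 = -138063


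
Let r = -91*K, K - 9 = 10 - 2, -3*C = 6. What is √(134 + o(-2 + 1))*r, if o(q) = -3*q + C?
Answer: -4641*√15 ≈ -17975.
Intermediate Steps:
C = -2 (C = -⅓*6 = -2)
K = 17 (K = 9 + (10 - 2) = 9 + 8 = 17)
o(q) = -2 - 3*q (o(q) = -3*q - 2 = -2 - 3*q)
r = -1547 (r = -91*17 = -1547)
√(134 + o(-2 + 1))*r = √(134 + (-2 - 3*(-2 + 1)))*(-1547) = √(134 + (-2 - 3*(-1)))*(-1547) = √(134 + (-2 + 3))*(-1547) = √(134 + 1)*(-1547) = √135*(-1547) = (3*√15)*(-1547) = -4641*√15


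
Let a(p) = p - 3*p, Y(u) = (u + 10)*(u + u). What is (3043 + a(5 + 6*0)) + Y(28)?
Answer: 5161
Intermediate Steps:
Y(u) = 2*u*(10 + u) (Y(u) = (10 + u)*(2*u) = 2*u*(10 + u))
a(p) = -2*p
(3043 + a(5 + 6*0)) + Y(28) = (3043 - 2*(5 + 6*0)) + 2*28*(10 + 28) = (3043 - 2*(5 + 0)) + 2*28*38 = (3043 - 2*5) + 2128 = (3043 - 10) + 2128 = 3033 + 2128 = 5161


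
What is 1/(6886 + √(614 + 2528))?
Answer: 3443/23706927 - √3142/47413854 ≈ 0.00014405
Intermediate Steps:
1/(6886 + √(614 + 2528)) = 1/(6886 + √3142)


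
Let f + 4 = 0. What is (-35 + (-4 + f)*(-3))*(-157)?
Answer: 1727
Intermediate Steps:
f = -4 (f = -4 + 0 = -4)
(-35 + (-4 + f)*(-3))*(-157) = (-35 + (-4 - 4)*(-3))*(-157) = (-35 - 8*(-3))*(-157) = (-35 + 24)*(-157) = -11*(-157) = 1727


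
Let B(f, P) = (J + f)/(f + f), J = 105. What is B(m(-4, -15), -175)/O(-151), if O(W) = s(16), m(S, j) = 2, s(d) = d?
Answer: 107/64 ≈ 1.6719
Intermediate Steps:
B(f, P) = (105 + f)/(2*f) (B(f, P) = (105 + f)/(f + f) = (105 + f)/((2*f)) = (105 + f)*(1/(2*f)) = (105 + f)/(2*f))
O(W) = 16
B(m(-4, -15), -175)/O(-151) = ((½)*(105 + 2)/2)/16 = ((½)*(½)*107)*(1/16) = (107/4)*(1/16) = 107/64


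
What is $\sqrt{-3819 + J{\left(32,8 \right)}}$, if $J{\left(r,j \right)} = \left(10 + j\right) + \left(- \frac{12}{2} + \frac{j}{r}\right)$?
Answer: $\frac{i \sqrt{15227}}{2} \approx 61.699 i$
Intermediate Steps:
$J{\left(r,j \right)} = 4 + j + \frac{j}{r}$ ($J{\left(r,j \right)} = \left(10 + j\right) + \left(\left(-12\right) \frac{1}{2} + \frac{j}{r}\right) = \left(10 + j\right) + \left(-6 + \frac{j}{r}\right) = 4 + j + \frac{j}{r}$)
$\sqrt{-3819 + J{\left(32,8 \right)}} = \sqrt{-3819 + \left(4 + 8 + \frac{8}{32}\right)} = \sqrt{-3819 + \left(4 + 8 + 8 \cdot \frac{1}{32}\right)} = \sqrt{-3819 + \left(4 + 8 + \frac{1}{4}\right)} = \sqrt{-3819 + \frac{49}{4}} = \sqrt{- \frac{15227}{4}} = \frac{i \sqrt{15227}}{2}$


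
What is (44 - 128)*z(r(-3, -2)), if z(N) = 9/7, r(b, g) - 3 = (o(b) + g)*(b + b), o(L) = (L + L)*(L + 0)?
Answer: -108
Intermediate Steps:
o(L) = 2*L² (o(L) = (2*L)*L = 2*L²)
r(b, g) = 3 + 2*b*(g + 2*b²) (r(b, g) = 3 + (2*b² + g)*(b + b) = 3 + (g + 2*b²)*(2*b) = 3 + 2*b*(g + 2*b²))
z(N) = 9/7 (z(N) = 9*(⅐) = 9/7)
(44 - 128)*z(r(-3, -2)) = (44 - 128)*(9/7) = -84*9/7 = -108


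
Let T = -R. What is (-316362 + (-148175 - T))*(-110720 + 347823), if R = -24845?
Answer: -116033940346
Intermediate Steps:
T = 24845 (T = -1*(-24845) = 24845)
(-316362 + (-148175 - T))*(-110720 + 347823) = (-316362 + (-148175 - 1*24845))*(-110720 + 347823) = (-316362 + (-148175 - 24845))*237103 = (-316362 - 173020)*237103 = -489382*237103 = -116033940346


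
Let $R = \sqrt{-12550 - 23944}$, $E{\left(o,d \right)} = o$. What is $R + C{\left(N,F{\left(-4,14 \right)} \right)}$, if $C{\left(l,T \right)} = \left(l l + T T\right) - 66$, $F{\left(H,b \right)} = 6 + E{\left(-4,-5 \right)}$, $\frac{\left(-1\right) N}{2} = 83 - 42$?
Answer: $6662 + i \sqrt{36494} \approx 6662.0 + 191.03 i$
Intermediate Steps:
$N = -82$ ($N = - 2 \left(83 - 42\right) = \left(-2\right) 41 = -82$)
$F{\left(H,b \right)} = 2$ ($F{\left(H,b \right)} = 6 - 4 = 2$)
$R = i \sqrt{36494}$ ($R = \sqrt{-36494} = i \sqrt{36494} \approx 191.03 i$)
$C{\left(l,T \right)} = -66 + T^{2} + l^{2}$ ($C{\left(l,T \right)} = \left(l^{2} + T^{2}\right) - 66 = \left(T^{2} + l^{2}\right) - 66 = -66 + T^{2} + l^{2}$)
$R + C{\left(N,F{\left(-4,14 \right)} \right)} = i \sqrt{36494} + \left(-66 + 2^{2} + \left(-82\right)^{2}\right) = i \sqrt{36494} + \left(-66 + 4 + 6724\right) = i \sqrt{36494} + 6662 = 6662 + i \sqrt{36494}$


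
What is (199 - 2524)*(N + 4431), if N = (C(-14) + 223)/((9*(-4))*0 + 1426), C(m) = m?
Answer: -473911125/46 ≈ -1.0302e+7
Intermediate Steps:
N = 209/1426 (N = (-14 + 223)/((9*(-4))*0 + 1426) = 209/(-36*0 + 1426) = 209/(0 + 1426) = 209/1426 ≈ 0.14656)
(199 - 2524)*(N + 4431) = (199 - 2524)*(209/1426 + 4431) = -2325*6318815/1426 = -473911125/46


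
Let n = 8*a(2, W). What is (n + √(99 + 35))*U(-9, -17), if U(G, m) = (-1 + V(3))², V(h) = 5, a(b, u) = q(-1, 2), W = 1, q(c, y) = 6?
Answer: 768 + 16*√134 ≈ 953.21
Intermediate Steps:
a(b, u) = 6
n = 48 (n = 8*6 = 48)
U(G, m) = 16 (U(G, m) = (-1 + 5)² = 4² = 16)
(n + √(99 + 35))*U(-9, -17) = (48 + √(99 + 35))*16 = (48 + √134)*16 = 768 + 16*√134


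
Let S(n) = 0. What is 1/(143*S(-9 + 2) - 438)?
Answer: -1/438 ≈ -0.0022831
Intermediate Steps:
1/(143*S(-9 + 2) - 438) = 1/(143*0 - 438) = 1/(0 - 438) = 1/(-438) = -1/438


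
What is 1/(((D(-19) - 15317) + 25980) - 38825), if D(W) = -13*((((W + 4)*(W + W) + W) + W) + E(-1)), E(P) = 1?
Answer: -1/35091 ≈ -2.8497e-5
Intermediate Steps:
D(W) = -13 - 26*W - 26*W*(4 + W) (D(W) = -13*((((W + 4)*(W + W) + W) + W) + 1) = -13*((((4 + W)*(2*W) + W) + W) + 1) = -13*(((2*W*(4 + W) + W) + W) + 1) = -13*(((W + 2*W*(4 + W)) + W) + 1) = -13*((2*W + 2*W*(4 + W)) + 1) = -13*(1 + 2*W + 2*W*(4 + W)) = -13 - 26*W - 26*W*(4 + W))
1/(((D(-19) - 15317) + 25980) - 38825) = 1/((((-13 - 130*(-19) - 26*(-19)²) - 15317) + 25980) - 38825) = 1/((((-13 + 2470 - 26*361) - 15317) + 25980) - 38825) = 1/((((-13 + 2470 - 9386) - 15317) + 25980) - 38825) = 1/(((-6929 - 15317) + 25980) - 38825) = 1/((-22246 + 25980) - 38825) = 1/(3734 - 38825) = 1/(-35091) = -1/35091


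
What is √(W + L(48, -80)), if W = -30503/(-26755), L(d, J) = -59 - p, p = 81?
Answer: I*√99400095735/26755 ≈ 11.784*I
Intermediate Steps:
L(d, J) = -140 (L(d, J) = -59 - 1*81 = -59 - 81 = -140)
W = 30503/26755 (W = -30503*(-1/26755) = 30503/26755 ≈ 1.1401)
√(W + L(48, -80)) = √(30503/26755 - 140) = √(-3715197/26755) = I*√99400095735/26755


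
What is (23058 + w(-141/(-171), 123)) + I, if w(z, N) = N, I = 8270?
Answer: 31451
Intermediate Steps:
(23058 + w(-141/(-171), 123)) + I = (23058 + 123) + 8270 = 23181 + 8270 = 31451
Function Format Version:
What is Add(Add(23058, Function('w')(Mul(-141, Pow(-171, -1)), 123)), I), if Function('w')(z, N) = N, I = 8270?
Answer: 31451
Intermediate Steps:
Add(Add(23058, Function('w')(Mul(-141, Pow(-171, -1)), 123)), I) = Add(Add(23058, 123), 8270) = Add(23181, 8270) = 31451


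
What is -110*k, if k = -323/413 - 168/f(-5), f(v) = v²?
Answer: 1704098/2065 ≈ 825.23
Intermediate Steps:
k = -77459/10325 (k = -323/413 - 168/((-5)²) = -323*1/413 - 168/25 = -323/413 - 168*1/25 = -323/413 - 168/25 = -77459/10325 ≈ -7.5021)
-110*k = -110*(-77459/10325) = 1704098/2065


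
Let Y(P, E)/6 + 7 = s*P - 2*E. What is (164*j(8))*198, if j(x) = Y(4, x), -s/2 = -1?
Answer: -2922480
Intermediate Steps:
s = 2 (s = -2*(-1) = 2)
Y(P, E) = -42 - 12*E + 12*P (Y(P, E) = -42 + 6*(2*P - 2*E) = -42 + 6*(-2*E + 2*P) = -42 + (-12*E + 12*P) = -42 - 12*E + 12*P)
j(x) = 6 - 12*x (j(x) = -42 - 12*x + 12*4 = -42 - 12*x + 48 = 6 - 12*x)
(164*j(8))*198 = (164*(6 - 12*8))*198 = (164*(6 - 96))*198 = (164*(-90))*198 = -14760*198 = -2922480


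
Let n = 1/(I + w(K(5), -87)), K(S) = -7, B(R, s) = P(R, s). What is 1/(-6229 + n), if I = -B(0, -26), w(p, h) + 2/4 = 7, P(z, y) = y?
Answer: -65/404883 ≈ -0.00016054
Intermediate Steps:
B(R, s) = s
w(p, h) = 13/2 (w(p, h) = -½ + 7 = 13/2)
I = 26 (I = -1*(-26) = 26)
n = 2/65 (n = 1/(26 + 13/2) = 1/(65/2) = 2/65 ≈ 0.030769)
1/(-6229 + n) = 1/(-6229 + 2/65) = 1/(-404883/65) = -65/404883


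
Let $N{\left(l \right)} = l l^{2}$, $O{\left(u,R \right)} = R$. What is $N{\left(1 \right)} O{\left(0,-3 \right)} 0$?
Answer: $0$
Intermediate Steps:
$N{\left(l \right)} = l^{3}$
$N{\left(1 \right)} O{\left(0,-3 \right)} 0 = 1^{3} \left(-3\right) 0 = 1 \left(-3\right) 0 = \left(-3\right) 0 = 0$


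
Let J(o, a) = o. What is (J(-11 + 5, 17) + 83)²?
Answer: 5929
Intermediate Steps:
(J(-11 + 5, 17) + 83)² = ((-11 + 5) + 83)² = (-6 + 83)² = 77² = 5929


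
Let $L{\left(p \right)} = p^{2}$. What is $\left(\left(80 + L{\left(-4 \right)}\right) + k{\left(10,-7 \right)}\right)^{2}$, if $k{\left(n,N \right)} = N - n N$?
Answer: $25281$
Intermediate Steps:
$k{\left(n,N \right)} = N - N n$
$\left(\left(80 + L{\left(-4 \right)}\right) + k{\left(10,-7 \right)}\right)^{2} = \left(\left(80 + \left(-4\right)^{2}\right) - 7 \left(1 - 10\right)\right)^{2} = \left(\left(80 + 16\right) - 7 \left(1 - 10\right)\right)^{2} = \left(96 - -63\right)^{2} = \left(96 + 63\right)^{2} = 159^{2} = 25281$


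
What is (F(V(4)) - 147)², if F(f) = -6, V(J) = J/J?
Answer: 23409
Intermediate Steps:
V(J) = 1
(F(V(4)) - 147)² = (-6 - 147)² = (-153)² = 23409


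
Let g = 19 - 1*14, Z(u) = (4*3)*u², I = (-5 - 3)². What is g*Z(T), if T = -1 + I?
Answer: 238140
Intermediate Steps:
I = 64 (I = (-8)² = 64)
T = 63 (T = -1 + 64 = 63)
Z(u) = 12*u²
g = 5 (g = 19 - 14 = 5)
g*Z(T) = 5*(12*63²) = 5*(12*3969) = 5*47628 = 238140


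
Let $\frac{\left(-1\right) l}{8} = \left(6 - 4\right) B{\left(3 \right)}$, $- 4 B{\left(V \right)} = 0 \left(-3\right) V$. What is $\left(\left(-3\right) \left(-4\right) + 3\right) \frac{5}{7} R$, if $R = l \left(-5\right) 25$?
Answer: $0$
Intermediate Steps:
$B{\left(V \right)} = 0$ ($B{\left(V \right)} = - \frac{0 \left(-3\right) V}{4} = - \frac{0 V}{4} = \left(- \frac{1}{4}\right) 0 = 0$)
$l = 0$ ($l = - 8 \left(6 - 4\right) 0 = - 8 \cdot 2 \cdot 0 = \left(-8\right) 0 = 0$)
$R = 0$ ($R = 0 \left(-5\right) 25 = 0 \cdot 25 = 0$)
$\left(\left(-3\right) \left(-4\right) + 3\right) \frac{5}{7} R = \left(\left(-3\right) \left(-4\right) + 3\right) \frac{5}{7} \cdot 0 = \left(12 + 3\right) 5 \cdot \frac{1}{7} \cdot 0 = 15 \cdot \frac{5}{7} \cdot 0 = \frac{75}{7} \cdot 0 = 0$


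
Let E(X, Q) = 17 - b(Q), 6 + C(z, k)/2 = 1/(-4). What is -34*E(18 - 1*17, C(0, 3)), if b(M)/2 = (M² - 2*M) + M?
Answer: 10897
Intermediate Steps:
C(z, k) = -25/2 (C(z, k) = -12 + 2/(-4) = -12 + 2*(-¼) = -12 - ½ = -25/2)
b(M) = -2*M + 2*M² (b(M) = 2*((M² - 2*M) + M) = 2*(M² - M) = -2*M + 2*M²)
E(X, Q) = 17 - 2*Q*(-1 + Q)
-34*E(18 - 1*17, C(0, 3)) = -34*(17 - 2*(-25/2)*(-1 - 25/2)) = -34*(17 - 2*(-25/2)*(-27/2)) = -34*(17 - 675/2) = -34*(-641/2) = 10897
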